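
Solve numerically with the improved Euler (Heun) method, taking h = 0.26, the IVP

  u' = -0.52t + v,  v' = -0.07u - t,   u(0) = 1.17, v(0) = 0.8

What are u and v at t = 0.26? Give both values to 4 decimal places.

Heun on (u,v): k1 = f(t_n, state_n); k2 = f(t_n + h, state_n + h·k1); state_{n+1} = state_n + (h/2)·(k1 + k2).
0.000000: (1.170000, 0.800000)
  k1 = (0.800000, -0.081900)
  predictor → (1.378000, 0.778706)
  k2 = (0.643506, -0.356460)
  → (1.357656, 0.743013)
(u(0.26), v(0.26)) ≈ (1.3577, 0.7430)

1.3577, 0.7430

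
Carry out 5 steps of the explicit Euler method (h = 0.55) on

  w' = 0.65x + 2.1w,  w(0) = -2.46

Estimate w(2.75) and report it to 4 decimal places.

Euler: w_{n+1} = w_n + h·f(x_n, w_n).
x=0.000000, w=-2.460000: f=-5.166000 → w ← -2.460000 + 0.55·(-5.166000) = -5.301300
x=0.550000, w=-5.301300: f=-10.775230 → w ← -5.301300 + 0.55·(-10.775230) = -11.227677
x=1.100000, w=-11.227677: f=-22.863121 → w ← -11.227677 + 0.55·(-22.863121) = -23.802393
x=1.650000, w=-23.802393: f=-48.912525 → w ← -23.802393 + 0.55·(-48.912525) = -50.704282
x=2.200000, w=-50.704282: f=-105.048991 → w ← -50.704282 + 0.55·(-105.048991) = -108.481227
w(2.75) ≈ -108.4812

-108.4812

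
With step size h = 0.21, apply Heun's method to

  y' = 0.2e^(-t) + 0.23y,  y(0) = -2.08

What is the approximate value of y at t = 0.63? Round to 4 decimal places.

-2.3023

Heun: k1 = f(t_n, y_n); k2 = f(t_n + h, y_n + h·k1); y_{n+1} = y_n + (h/2)·(k1 + k2).
t=0.000000, y=-2.080000:
  k1 = f(0.000000, -2.080000) = -0.278400
  k2 = f(0.210000, -2.138464) = -0.329730
  y ← -2.080000 + (0.21/2)·(-0.278400 + (-0.329730)) = -2.143854
t=0.210000, y=-2.143854:
  k1 = f(0.210000, -2.143854) = -0.330969
  k2 = f(0.420000, -2.213357) = -0.377663
  y ← -2.143854 + (0.21/2)·(-0.330969 + (-0.377663)) = -2.218260
t=0.420000, y=-2.218260:
  k1 = f(0.420000, -2.218260) = -0.378790
  k2 = f(0.630000, -2.297806) = -0.421977
  y ← -2.218260 + (0.21/2)·(-0.378790 + (-0.421977)) = -2.302341
y(0.63) ≈ -2.3023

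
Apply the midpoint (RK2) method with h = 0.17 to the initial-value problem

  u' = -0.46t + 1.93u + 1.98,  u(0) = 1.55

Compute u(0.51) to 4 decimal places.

5.6913

Midpoint: k1 = f(t_n, u_n); k2 = f(t_n + h/2, u_n + (h/2)·k1); u_{n+1} = u_n + h·k2.
t=0.000000, u=1.550000:
  k1 = f(0.000000, 1.550000) = 4.971500
  k2 = f(0.085000, 1.972578) = 5.747975
  u ← 1.550000 + 0.17·5.747975 = 2.527156
t=0.170000, u=2.527156:
  k1 = f(0.170000, 2.527156) = 6.779210
  k2 = f(0.255000, 3.103389) = 7.852240
  u ← 2.527156 + 0.17·7.852240 = 3.862036
t=0.340000, u=3.862036:
  k1 = f(0.340000, 3.862036) = 9.277330
  k2 = f(0.425000, 4.650610) = 10.760176
  u ← 3.862036 + 0.17·10.760176 = 5.691266
u(0.51) ≈ 5.6913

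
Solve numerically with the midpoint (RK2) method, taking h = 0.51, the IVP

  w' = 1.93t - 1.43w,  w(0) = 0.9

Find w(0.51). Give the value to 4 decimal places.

0.7340

Midpoint: k1 = f(t_n, w_n); k2 = f(t_n + h/2, w_n + (h/2)·k1); w_{n+1} = w_n + h·k2.
t=0.000000, w=0.900000:
  k1 = f(0.000000, 0.900000) = -1.287000
  k2 = f(0.255000, 0.571815) = -0.325545
  w ← 0.900000 + 0.51·(-0.325545) = 0.733972
w(0.51) ≈ 0.7340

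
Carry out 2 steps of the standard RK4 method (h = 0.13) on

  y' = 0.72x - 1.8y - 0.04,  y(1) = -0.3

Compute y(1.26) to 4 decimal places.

RK4: k1 = f(x_n, y_n); k2 = f(x_n + h/2, y_n + (h/2)·k1); k3 = f(x_n + h/2, y_n + (h/2)·k2); k4 = f(x_n + h, y_n + h·k3); y_{n+1} = y_n + (h/6)·(k1 + 2k2 + 2k3 + k4).
x=1.000000, y=-0.300000:
  k1 = f(1.000000, -0.300000) = 1.220000
  k2 = f(1.065000, -0.220700) = 1.124060
  k3 = f(1.065000, -0.226936) = 1.135285
  k4 = f(1.130000, -0.152413) = 1.047943
  y ← -0.300000 + (0.13/6)·(k1 + 2k2 + 2k3 + k4) = -0.152956
x=1.130000, y=-0.152956:
  k1 = f(1.130000, -0.152956) = 1.048921
  k2 = f(1.195000, -0.084776) = 0.972998
  k3 = f(1.195000, -0.089711) = 0.981881
  k4 = f(1.260000, -0.025312) = 0.912761
  y ← -0.152956 + (0.13/6)·(k1 + 2k2 + 2k3 + k4) = -0.025742
y(1.26) ≈ -0.0257

-0.0257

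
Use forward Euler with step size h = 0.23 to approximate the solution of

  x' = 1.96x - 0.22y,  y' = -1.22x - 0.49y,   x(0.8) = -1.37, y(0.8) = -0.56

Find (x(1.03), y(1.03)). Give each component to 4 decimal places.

Euler on (x,y): x_{n+1} = x_n + h·x', y_{n+1} = y_n + h·y'.
0.800000: (-1.370000, -0.560000); f=(-2.562000, 1.945800) → (-1.959260, -0.112466)
(x(1.03), y(1.03)) ≈ (-1.9593, -0.1125)

-1.9593, -0.1125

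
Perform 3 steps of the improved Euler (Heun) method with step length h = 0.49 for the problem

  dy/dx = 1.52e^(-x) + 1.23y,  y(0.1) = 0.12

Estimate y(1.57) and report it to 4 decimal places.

Heun: k1 = f(x_n, y_n); k2 = f(x_n + h, y_n + h·k1); y_{n+1} = y_n + (h/2)·(k1 + k2).
x=0.100000, y=0.120000:
  k1 = f(0.100000, 0.120000) = 1.522953
  k2 = f(0.590000, 0.866247) = 1.908061
  y ← 0.120000 + (0.49/2)·(1.522953 + 1.908061) = 0.960598
x=0.590000, y=0.960598:
  k1 = f(0.590000, 0.960598) = 2.024114
  k2 = f(1.080000, 1.952414) = 2.917655
  y ← 0.960598 + (0.49/2)·(2.024114 + 2.917655) = 2.171332
x=1.080000, y=2.171332:
  k1 = f(1.080000, 2.171332) = 3.186923
  k2 = f(1.570000, 3.732924) = 4.907725
  y ← 2.171332 + (0.49/2)·(3.186923 + 4.907725) = 4.154520
y(1.57) ≈ 4.1545

4.1545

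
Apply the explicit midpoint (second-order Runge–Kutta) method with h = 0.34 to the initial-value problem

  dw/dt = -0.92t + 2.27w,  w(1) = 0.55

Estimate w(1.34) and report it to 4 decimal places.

Midpoint: k1 = f(t_n, w_n); k2 = f(t_n + h/2, w_n + (h/2)·k1); w_{n+1} = w_n + h·k2.
t=1.000000, w=0.550000:
  k1 = f(1.000000, 0.550000) = 0.328500
  k2 = f(1.170000, 0.605845) = 0.298868
  w ← 0.550000 + 0.34·0.298868 = 0.651615
w(1.34) ≈ 0.6516

0.6516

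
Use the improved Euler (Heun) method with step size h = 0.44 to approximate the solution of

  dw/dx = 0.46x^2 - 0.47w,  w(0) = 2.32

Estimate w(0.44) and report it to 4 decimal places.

1.9094

Heun: k1 = f(x_n, w_n); k2 = f(x_n + h, w_n + h·k1); w_{n+1} = w_n + (h/2)·(k1 + k2).
x=0.000000, w=2.320000:
  k1 = f(0.000000, 2.320000) = -1.090400
  k2 = f(0.440000, 1.840224) = -0.775849
  w ← 2.320000 + (0.44/2)·(-1.090400 + (-0.775849)) = 1.909425
w(0.44) ≈ 1.9094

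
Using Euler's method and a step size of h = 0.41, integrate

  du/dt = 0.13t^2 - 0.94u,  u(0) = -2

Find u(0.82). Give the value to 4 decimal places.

-0.7465

Euler: u_{n+1} = u_n + h·f(t_n, u_n).
t=0.000000, u=-2.000000: f=1.880000 → u ← -2.000000 + 0.41·1.880000 = -1.229200
t=0.410000, u=-1.229200: f=1.177301 → u ← -1.229200 + 0.41·1.177301 = -0.746507
u(0.82) ≈ -0.7465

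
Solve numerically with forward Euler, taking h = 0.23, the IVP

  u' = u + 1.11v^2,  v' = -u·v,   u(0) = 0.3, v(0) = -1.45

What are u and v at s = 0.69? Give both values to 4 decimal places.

Euler on (u,v): u_{n+1} = u_n + h·u', v_{n+1} = v_n + h·v'.
0.000000: (0.300000, -1.450000); f=(2.633775, 0.435000) → (0.905768, -1.349950)
0.230000: (0.905768, -1.349950); f=(2.928593, 1.222742) → (1.579345, -1.068719)
0.460000: (1.579345, -1.068719); f=(2.847144, 1.687876) → (2.234188, -0.680508)
(u(0.69), v(0.69)) ≈ (2.2342, -0.6805)

2.2342, -0.6805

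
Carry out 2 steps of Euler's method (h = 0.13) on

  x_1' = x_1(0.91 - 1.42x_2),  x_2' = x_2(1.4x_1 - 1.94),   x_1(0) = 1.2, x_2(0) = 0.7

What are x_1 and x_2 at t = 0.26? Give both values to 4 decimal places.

Euler on (x_1,x_2): x_1_{n+1} = x_1_n + h·x_1', x_2_{n+1} = x_2_n + h·x_2'.
0.000000: (1.200000, 0.700000); f=(-0.100800, -0.182000) → (1.186896, 0.676340)
0.130000: (1.186896, 0.676340); f=(-0.059823, -0.188256) → (1.179119, 0.651867)
(x_1(0.26), x_2(0.26)) ≈ (1.1791, 0.6519)

1.1791, 0.6519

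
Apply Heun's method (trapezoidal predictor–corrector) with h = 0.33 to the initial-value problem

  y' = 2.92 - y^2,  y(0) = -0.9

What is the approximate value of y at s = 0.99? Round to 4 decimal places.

Heun: k1 = f(s_n, y_n); k2 = f(s_n + h, y_n + h·k1); y_{n+1} = y_n + (h/2)·(k1 + k2).
s=0.000000, y=-0.900000:
  k1 = f(0.000000, -0.900000) = 2.110000
  k2 = f(0.330000, -0.203700) = 2.878506
  y ← -0.900000 + (0.33/2)·(2.110000 + 2.878506) = -0.076896
s=0.330000, y=-0.076896:
  k1 = f(0.330000, -0.076896) = 2.914087
  k2 = f(0.660000, 0.884752) = 2.137213
  y ← -0.076896 + (0.33/2)·(2.914087 + 2.137213) = 0.756568
s=0.660000, y=0.756568:
  k1 = f(0.660000, 0.756568) = 2.347605
  k2 = f(0.990000, 1.531278) = 0.575189
  y ← 0.756568 + (0.33/2)·(2.347605 + 0.575189) = 1.238829
y(0.99) ≈ 1.2388

1.2388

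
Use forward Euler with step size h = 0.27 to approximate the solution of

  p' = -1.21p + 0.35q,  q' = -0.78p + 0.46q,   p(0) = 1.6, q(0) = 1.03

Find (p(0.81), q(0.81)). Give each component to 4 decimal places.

Euler on (p,q): p_{n+1} = p_n + h·p', q_{n+1} = q_n + h·q'.
0.000000: (1.600000, 1.030000); f=(-1.575500, -0.774200) → (1.174615, 0.820966)
0.270000: (1.174615, 0.820966); f=(-1.133946, -0.538555) → (0.868450, 0.675556)
0.540000: (0.868450, 0.675556); f=(-0.814379, -0.366635) → (0.648567, 0.576565)
(p(0.81), q(0.81)) ≈ (0.6486, 0.5766)

0.6486, 0.5766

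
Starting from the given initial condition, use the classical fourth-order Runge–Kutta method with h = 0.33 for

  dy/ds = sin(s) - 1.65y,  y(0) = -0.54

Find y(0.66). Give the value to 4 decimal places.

-0.0319

RK4: k1 = f(s_n, y_n); k2 = f(s_n + h/2, y_n + (h/2)·k1); k3 = f(s_n + h/2, y_n + (h/2)·k2); k4 = f(s_n + h, y_n + h·k3); y_{n+1} = y_n + (h/6)·(k1 + 2k2 + 2k3 + k4).
s=0.000000, y=-0.540000:
  k1 = f(0.000000, -0.540000) = 0.891000
  k2 = f(0.165000, -0.392985) = 0.812678
  k3 = f(0.165000, -0.405908) = 0.834001
  k4 = f(0.330000, -0.264780) = 0.760930
  y ← -0.540000 + (0.33/6)·(k1 + 2k2 + 2k3 + k4) = -0.268009
s=0.330000, y=-0.268009:
  k1 = f(0.330000, -0.268009) = 0.766258
  k2 = f(0.495000, -0.141577) = 0.708633
  k3 = f(0.495000, -0.151085) = 0.724322
  k4 = f(0.660000, -0.028983) = 0.660939
  y ← -0.268009 + (0.33/6)·(k1 + 2k2 + 2k3 + k4) = -0.031888
y(0.66) ≈ -0.0319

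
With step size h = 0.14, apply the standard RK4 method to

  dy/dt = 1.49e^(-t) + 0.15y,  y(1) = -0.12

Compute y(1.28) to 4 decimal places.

RK4: k1 = f(t_n, y_n); k2 = f(t_n + h/2, y_n + (h/2)·k1); k3 = f(t_n + h/2, y_n + (h/2)·k2); k4 = f(t_n + h, y_n + h·k3); y_{n+1} = y_n + (h/6)·(k1 + 2k2 + 2k3 + k4).
t=1.000000, y=-0.120000:
  k1 = f(1.000000, -0.120000) = 0.530140
  k2 = f(1.070000, -0.082890) = 0.498649
  k3 = f(1.070000, -0.085095) = 0.498319
  k4 = f(1.140000, -0.050235) = 0.468995
  y ← -0.120000 + (0.14/6)·(k1 + 2k2 + 2k3 + k4) = -0.050162
t=1.140000, y=-0.050162:
  k1 = f(1.140000, -0.050162) = 0.469006
  k2 = f(1.210000, -0.017331) = 0.441714
  k3 = f(1.210000, -0.019242) = 0.441428
  k4 = f(1.280000, 0.011638) = 0.416021
  y ← -0.050162 + (0.14/6)·(k1 + 2k2 + 2k3 + k4) = 0.011702
y(1.28) ≈ 0.0117

0.0117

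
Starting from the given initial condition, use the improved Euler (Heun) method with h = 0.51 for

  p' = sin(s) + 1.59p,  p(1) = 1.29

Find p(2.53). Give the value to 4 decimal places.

17.6211

Heun: k1 = f(s_n, p_n); k2 = f(s_n + h, p_n + h·k1); p_{n+1} = p_n + (h/2)·(k1 + k2).
s=1.000000, p=1.290000:
  k1 = f(1.000000, 1.290000) = 2.892571
  k2 = f(1.510000, 2.765211) = 5.394838
  p ← 1.290000 + (0.51/2)·(2.892571 + 5.394838) = 3.403289
s=1.510000, p=3.403289:
  k1 = f(1.510000, 3.403289) = 6.409383
  k2 = f(2.020000, 6.672074) = 11.509392
  p ← 3.403289 + (0.51/2)·(6.409383 + 11.509392) = 7.972577
s=2.020000, p=7.972577:
  k1 = f(2.020000, 7.972577) = 13.577190
  k2 = f(2.530000, 14.896944) = 24.260313
  p ← 7.972577 + (0.51/2)·(13.577190 + 24.260313) = 17.621140
p(2.53) ≈ 17.6211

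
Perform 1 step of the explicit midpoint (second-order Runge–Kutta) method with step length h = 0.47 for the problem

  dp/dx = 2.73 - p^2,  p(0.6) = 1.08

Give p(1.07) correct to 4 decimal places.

Midpoint: k1 = f(x_n, p_n); k2 = f(x_n + h/2, p_n + (h/2)·k1); p_{n+1} = p_n + h·k2.
x=0.600000, p=1.080000:
  k1 = f(0.600000, 1.080000) = 1.563600
  k2 = f(0.835000, 1.447446) = 0.634900
  p ← 1.080000 + 0.47·0.634900 = 1.378403
p(1.07) ≈ 1.3784

1.3784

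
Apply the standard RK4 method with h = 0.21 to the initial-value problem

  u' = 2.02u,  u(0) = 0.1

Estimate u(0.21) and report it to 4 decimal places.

0.1528

RK4: k1 = f(x_n, u_n); k2 = f(x_n + h/2, u_n + (h/2)·k1); k3 = f(x_n + h/2, u_n + (h/2)·k2); k4 = f(x_n + h, u_n + h·k3); u_{n+1} = u_n + (h/6)·(k1 + 2k2 + 2k3 + k4).
x=0.000000, u=0.100000:
  k1 = f(0.000000, 0.100000) = 0.202000
  k2 = f(0.105000, 0.121210) = 0.244844
  k3 = f(0.105000, 0.125709) = 0.253931
  k4 = f(0.210000, 0.153326) = 0.309718
  u ← 0.100000 + (0.21/6)·(k1 + 2k2 + 2k3 + k4) = 0.152824
u(0.21) ≈ 0.1528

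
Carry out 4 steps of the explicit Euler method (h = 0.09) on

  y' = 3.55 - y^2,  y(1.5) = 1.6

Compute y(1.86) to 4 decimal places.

Euler: y_{n+1} = y_n + h·f(t_n, y_n).
t=1.500000, y=1.600000: f=0.990000 → y ← 1.600000 + 0.09·0.990000 = 1.689100
t=1.590000, y=1.689100: f=0.696941 → y ← 1.689100 + 0.09·0.696941 = 1.751825
t=1.680000, y=1.751825: f=0.481110 → y ← 1.751825 + 0.09·0.481110 = 1.795125
t=1.770000, y=1.795125: f=0.327528 → y ← 1.795125 + 0.09·0.327528 = 1.824602
y(1.86) ≈ 1.8246

1.8246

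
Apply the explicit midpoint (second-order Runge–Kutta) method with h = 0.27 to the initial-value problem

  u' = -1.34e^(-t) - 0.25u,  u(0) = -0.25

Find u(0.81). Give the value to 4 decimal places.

-0.8637

Midpoint: k1 = f(t_n, u_n); k2 = f(t_n + h/2, u_n + (h/2)·k1); u_{n+1} = u_n + h·k2.
t=0.000000, u=-0.250000:
  k1 = f(0.000000, -0.250000) = -1.277500
  k2 = f(0.135000, -0.422463) = -1.065164
  u ← -0.250000 + 0.27·(-1.065164) = -0.537594
t=0.270000, u=-0.537594:
  k1 = f(0.270000, -0.537594) = -0.888530
  k2 = f(0.405000, -0.657546) = -0.729362
  u ← -0.537594 + 0.27·(-0.729362) = -0.734522
t=0.540000, u=-0.734522:
  k1 = f(0.540000, -0.734522) = -0.597252
  k2 = f(0.675000, -0.815151) = -0.478482
  u ← -0.734522 + 0.27·(-0.478482) = -0.863712
u(0.81) ≈ -0.8637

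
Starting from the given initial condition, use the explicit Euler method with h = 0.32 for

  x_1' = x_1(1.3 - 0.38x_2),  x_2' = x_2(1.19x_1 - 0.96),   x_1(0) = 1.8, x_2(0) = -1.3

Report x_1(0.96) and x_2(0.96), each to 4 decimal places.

Euler on (x_1,x_2): x_1_{n+1} = x_1_n + h·x_1', x_2_{n+1} = x_2_n + h·x_2'.
0.000000: (1.800000, -1.300000); f=(3.229200, -1.536600) → (2.833344, -1.791712)
0.320000: (2.833344, -1.791712); f=(5.612431, -4.321035) → (4.629322, -3.174443)
0.640000: (4.629322, -3.174443); f=(11.602416, -14.440203) → (8.342095, -7.795308)
(x_1(0.96), x_2(0.96)) ≈ (8.3421, -7.7953)

8.3421, -7.7953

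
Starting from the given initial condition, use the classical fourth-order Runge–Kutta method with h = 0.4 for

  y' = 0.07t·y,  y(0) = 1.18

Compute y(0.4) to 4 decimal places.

RK4: k1 = f(t_n, y_n); k2 = f(t_n + h/2, y_n + (h/2)·k1); k3 = f(t_n + h/2, y_n + (h/2)·k2); k4 = f(t_n + h, y_n + h·k3); y_{n+1} = y_n + (h/6)·(k1 + 2k2 + 2k3 + k4).
t=0.000000, y=1.180000:
  k1 = f(0.000000, 1.180000) = 0.000000
  k2 = f(0.200000, 1.180000) = 0.016520
  k3 = f(0.200000, 1.183304) = 0.016566
  k4 = f(0.400000, 1.186627) = 0.033226
  y ← 1.180000 + (0.4/6)·(k1 + 2k2 + 2k3 + k4) = 1.186627
y(0.4) ≈ 1.1866

1.1866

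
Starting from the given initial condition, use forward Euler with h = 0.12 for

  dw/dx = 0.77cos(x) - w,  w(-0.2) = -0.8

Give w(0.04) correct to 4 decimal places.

-0.4477

Euler: w_{n+1} = w_n + h·f(x_n, w_n).
x=-0.200000, w=-0.800000: f=1.554651 → w ← -0.800000 + 0.12·1.554651 = -0.613442
x=-0.080000, w=-0.613442: f=1.380979 → w ← -0.613442 + 0.12·1.380979 = -0.447724
w(0.04) ≈ -0.4477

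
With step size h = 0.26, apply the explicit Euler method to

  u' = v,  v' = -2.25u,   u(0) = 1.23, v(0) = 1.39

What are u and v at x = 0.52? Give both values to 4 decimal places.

Euler on (u,v): u_{n+1} = u_n + h·u', v_{n+1} = v_n + h·v'.
0.000000: (1.230000, 1.390000); f=(1.390000, -2.767500) → (1.591400, 0.670450)
0.260000: (1.591400, 0.670450); f=(0.670450, -3.580650) → (1.765717, -0.260519)
(u(0.52), v(0.52)) ≈ (1.7657, -0.2605)

1.7657, -0.2605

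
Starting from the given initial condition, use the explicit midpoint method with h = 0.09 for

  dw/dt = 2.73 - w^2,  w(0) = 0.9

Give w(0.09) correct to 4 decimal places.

1.0581

Midpoint: k1 = f(t_n, w_n); k2 = f(t_n + h/2, w_n + (h/2)·k1); w_{n+1} = w_n + h·k2.
t=0.000000, w=0.900000:
  k1 = f(0.000000, 0.900000) = 1.920000
  k2 = f(0.045000, 0.986400) = 1.757015
  w ← 0.900000 + 0.09·1.757015 = 1.058131
w(0.09) ≈ 1.0581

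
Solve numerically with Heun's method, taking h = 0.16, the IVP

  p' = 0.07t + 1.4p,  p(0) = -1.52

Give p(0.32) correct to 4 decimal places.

Heun: k1 = f(t_n, p_n); k2 = f(t_n + h, p_n + h·k1); p_{n+1} = p_n + (h/2)·(k1 + k2).
t=0.000000, p=-1.520000:
  k1 = f(0.000000, -1.520000) = -2.128000
  k2 = f(0.160000, -1.860480) = -2.593472
  p ← -1.520000 + (0.16/2)·(-2.128000 + (-2.593472)) = -1.897718
t=0.160000, p=-1.897718:
  k1 = f(0.160000, -1.897718) = -2.645605
  k2 = f(0.320000, -2.321015) = -3.227020
  p ← -1.897718 + (0.16/2)·(-2.645605 + (-3.227020)) = -2.367528
p(0.32) ≈ -2.3675

-2.3675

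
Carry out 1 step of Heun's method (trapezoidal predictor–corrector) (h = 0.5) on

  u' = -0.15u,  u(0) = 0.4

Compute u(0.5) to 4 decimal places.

0.3711

Heun: k1 = f(t_n, u_n); k2 = f(t_n + h, u_n + h·k1); u_{n+1} = u_n + (h/2)·(k1 + k2).
t=0.000000, u=0.400000:
  k1 = f(0.000000, 0.400000) = -0.060000
  k2 = f(0.500000, 0.370000) = -0.055500
  u ← 0.400000 + (0.5/2)·(-0.060000 + (-0.055500)) = 0.371125
u(0.5) ≈ 0.3711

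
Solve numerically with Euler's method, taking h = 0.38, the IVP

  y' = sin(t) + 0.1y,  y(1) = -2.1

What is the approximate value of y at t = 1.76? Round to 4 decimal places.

-1.5576

Euler: y_{n+1} = y_n + h·f(t_n, y_n).
t=1.000000, y=-2.100000: f=0.631471 → y ← -2.100000 + 0.38·0.631471 = -1.860041
t=1.380000, y=-1.860041: f=0.795849 → y ← -1.860041 + 0.38·0.795849 = -1.557618
y(1.76) ≈ -1.5576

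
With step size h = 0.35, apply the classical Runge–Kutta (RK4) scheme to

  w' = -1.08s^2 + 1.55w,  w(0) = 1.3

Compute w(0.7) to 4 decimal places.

3.6796

RK4: k1 = f(s_n, w_n); k2 = f(s_n + h/2, w_n + (h/2)·k1); k3 = f(s_n + h/2, w_n + (h/2)·k2); k4 = f(s_n + h, w_n + h·k3); w_{n+1} = w_n + (h/6)·(k1 + 2k2 + 2k3 + k4).
s=0.000000, w=1.300000:
  k1 = f(0.000000, 1.300000) = 2.015000
  k2 = f(0.175000, 1.652625) = 2.528494
  k3 = f(0.175000, 1.742486) = 2.667779
  k4 = f(0.350000, 2.233723) = 3.329970
  w ← 1.300000 + (0.35/6)·(k1 + 2k2 + 2k3 + k4) = 2.218022
s=0.350000, w=2.218022:
  k1 = f(0.350000, 2.218022) = 3.305634
  k2 = f(0.525000, 2.796508) = 4.036912
  k3 = f(0.525000, 2.924481) = 4.235271
  k4 = f(0.700000, 3.700367) = 5.206368
  w ← 2.218022 + (0.35/6)·(k1 + 2k2 + 2k3 + k4) = 3.679643
w(0.7) ≈ 3.6796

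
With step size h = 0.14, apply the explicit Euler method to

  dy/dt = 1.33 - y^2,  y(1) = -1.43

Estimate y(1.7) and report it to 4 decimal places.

-2.6648

Euler: y_{n+1} = y_n + h·f(t_n, y_n).
t=1.000000, y=-1.430000: f=-0.714900 → y ← -1.430000 + 0.14·(-0.714900) = -1.530086
t=1.140000, y=-1.530086: f=-1.011163 → y ← -1.530086 + 0.14·(-1.011163) = -1.671649
t=1.280000, y=-1.671649: f=-1.464410 → y ← -1.671649 + 0.14·(-1.464410) = -1.876666
t=1.420000, y=-1.876666: f=-2.191876 → y ← -1.876666 + 0.14·(-2.191876) = -2.183529
t=1.560000, y=-2.183529: f=-3.437798 → y ← -2.183529 + 0.14·(-3.437798) = -2.664821
y(1.7) ≈ -2.6648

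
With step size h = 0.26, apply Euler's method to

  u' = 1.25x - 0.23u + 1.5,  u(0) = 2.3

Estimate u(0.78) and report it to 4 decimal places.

3.2614

Euler: u_{n+1} = u_n + h·f(x_n, u_n).
x=0.000000, u=2.300000: f=0.971000 → u ← 2.300000 + 0.26·0.971000 = 2.552460
x=0.260000, u=2.552460: f=1.237934 → u ← 2.552460 + 0.26·1.237934 = 2.874323
x=0.520000, u=2.874323: f=1.488906 → u ← 2.874323 + 0.26·1.488906 = 3.261438
u(0.78) ≈ 3.2614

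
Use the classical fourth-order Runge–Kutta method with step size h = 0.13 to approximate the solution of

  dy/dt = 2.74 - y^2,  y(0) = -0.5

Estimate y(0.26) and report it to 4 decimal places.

0.1954

RK4: k1 = f(t_n, y_n); k2 = f(t_n + h/2, y_n + (h/2)·k1); k3 = f(t_n + h/2, y_n + (h/2)·k2); k4 = f(t_n + h, y_n + h·k3); y_{n+1} = y_n + (h/6)·(k1 + 2k2 + 2k3 + k4).
t=0.000000, y=-0.500000:
  k1 = f(0.000000, -0.500000) = 2.490000
  k2 = f(0.065000, -0.338150) = 2.625655
  k3 = f(0.065000, -0.329332) = 2.631540
  k4 = f(0.130000, -0.157900) = 2.715068
  y ← -0.500000 + (0.13/6)·(k1 + 2k2 + 2k3 + k4) = -0.159412
t=0.130000, y=-0.159412:
  k1 = f(0.130000, -0.159412) = 2.714588
  k2 = f(0.195000, 0.017036) = 2.739710
  k3 = f(0.195000, 0.018669) = 2.739651
  k4 = f(0.260000, 0.196743) = 2.701292
  y ← -0.159412 + (0.13/6)·(k1 + 2k2 + 2k3 + k4) = 0.195371
y(0.26) ≈ 0.1954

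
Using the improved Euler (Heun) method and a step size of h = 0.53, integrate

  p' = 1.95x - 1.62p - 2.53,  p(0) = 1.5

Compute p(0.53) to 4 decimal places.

Heun: k1 = f(x_n, p_n); k2 = f(x_n + h, p_n + h·k1); p_{n+1} = p_n + (h/2)·(k1 + k2).
x=0.000000, p=1.500000:
  k1 = f(0.000000, 1.500000) = -4.960000
  k2 = f(0.530000, -1.128800) = 0.332156
  p ← 1.500000 + (0.53/2)·(-4.960000 + 0.332156) = 0.273621
p(0.53) ≈ 0.2736

0.2736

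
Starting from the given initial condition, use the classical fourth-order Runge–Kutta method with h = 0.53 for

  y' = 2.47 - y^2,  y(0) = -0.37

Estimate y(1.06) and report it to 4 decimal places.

1.3719

RK4: k1 = f(x_n, y_n); k2 = f(x_n + h/2, y_n + (h/2)·k1); k3 = f(x_n + h/2, y_n + (h/2)·k2); k4 = f(x_n + h, y_n + h·k3); y_{n+1} = y_n + (h/6)·(k1 + 2k2 + 2k3 + k4).
x=0.000000, y=-0.370000:
  k1 = f(0.000000, -0.370000) = 2.333100
  k2 = f(0.265000, 0.248272) = 2.408361
  k3 = f(0.265000, 0.268216) = 2.398060
  k4 = f(0.530000, 0.900972) = 1.658250
  y ← -0.370000 + (0.53/6)·(k1 + 2k2 + 2k3 + k4) = 0.831704
x=0.530000, y=0.831704:
  k1 = f(0.530000, 0.831704) = 1.778269
  k2 = f(0.795000, 1.302945) = 0.772334
  k3 = f(0.795000, 1.036372) = 1.395932
  k4 = f(1.060000, 1.571548) = 0.000237
  y ← 0.831704 + (0.53/6)·(k1 + 2k2 + 2k3 + k4) = 1.371866
y(1.06) ≈ 1.3719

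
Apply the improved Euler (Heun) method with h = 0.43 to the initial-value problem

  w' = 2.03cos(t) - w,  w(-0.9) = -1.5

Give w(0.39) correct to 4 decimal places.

Heun: k1 = f(t_n, w_n); k2 = f(t_n + h, w_n + h·k1); w_{n+1} = w_n + (h/2)·(k1 + k2).
t=-0.900000, w=-1.500000:
  k1 = f(-0.900000, -1.500000) = 2.761868
  k2 = f(-0.470000, -0.312397) = 2.122280
  w ← -1.500000 + (0.43/2)·(2.761868 + 2.122280) = -0.449908
t=-0.470000, w=-0.449908:
  k1 = f(-0.470000, -0.449908) = 2.259792
  k2 = f(-0.040000, 0.521802) = 1.506574
  w ← -0.449908 + (0.43/2)·(2.259792 + 1.506574) = 0.359861
t=-0.040000, w=0.359861:
  k1 = f(-0.040000, 0.359861) = 1.668516
  k2 = f(0.390000, 1.077322) = 0.800243
  w ← 0.359861 + (0.43/2)·(1.668516 + 0.800243) = 0.890644
w(0.39) ≈ 0.8906

0.8906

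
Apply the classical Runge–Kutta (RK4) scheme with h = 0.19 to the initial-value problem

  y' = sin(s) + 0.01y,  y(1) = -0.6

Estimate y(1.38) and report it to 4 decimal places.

RK4: k1 = f(s_n, y_n); k2 = f(s_n + h/2, y_n + (h/2)·k1); k3 = f(s_n + h/2, y_n + (h/2)·k2); k4 = f(s_n + h, y_n + h·k3); y_{n+1} = y_n + (h/6)·(k1 + 2k2 + 2k3 + k4).
s=1.000000, y=-0.600000:
  k1 = f(1.000000, -0.600000) = 0.835471
  k2 = f(1.095000, -0.520630) = 0.883722
  k3 = f(1.095000, -0.516046) = 0.883768
  k4 = f(1.190000, -0.432084) = 0.924048
  y ← -0.600000 + (0.19/6)·(k1 + 2k2 + 2k3 + k4) = -0.432341
s=1.190000, y=-0.432341:
  k1 = f(1.190000, -0.432341) = 0.924046
  k2 = f(1.285000, -0.344557) = 0.955992
  k3 = f(1.285000, -0.341522) = 0.956022
  k4 = f(1.380000, -0.250697) = 0.979347
  y ← -0.432341 + (0.19/6)·(k1 + 2k2 + 2k3 + k4) = -0.250973
y(1.38) ≈ -0.2510

-0.2510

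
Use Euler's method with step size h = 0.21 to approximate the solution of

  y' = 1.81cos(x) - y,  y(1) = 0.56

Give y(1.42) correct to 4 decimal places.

0.6459

Euler: y_{n+1} = y_n + h·f(x_n, y_n).
x=1.000000, y=0.560000: f=0.417947 → y ← 0.560000 + 0.21·0.417947 = 0.647769
x=1.210000, y=0.647769: f=-0.008804 → y ← 0.647769 + 0.21·(-0.008804) = 0.645920
y(1.42) ≈ 0.6459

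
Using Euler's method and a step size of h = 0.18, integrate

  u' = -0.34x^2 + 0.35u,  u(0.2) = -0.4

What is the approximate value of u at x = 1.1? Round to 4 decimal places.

Euler: u_{n+1} = u_n + h·f(x_n, u_n).
x=0.200000, u=-0.400000: f=-0.153600 → u ← -0.400000 + 0.18·(-0.153600) = -0.427648
x=0.380000, u=-0.427648: f=-0.198773 → u ← -0.427648 + 0.18·(-0.198773) = -0.463427
x=0.560000, u=-0.463427: f=-0.268823 → u ← -0.463427 + 0.18·(-0.268823) = -0.511815
x=0.740000, u=-0.511815: f=-0.365319 → u ← -0.511815 + 0.18·(-0.365319) = -0.577573
x=0.920000, u=-0.577573: f=-0.489926 → u ← -0.577573 + 0.18·(-0.489926) = -0.665760
u(1.1) ≈ -0.6658

-0.6658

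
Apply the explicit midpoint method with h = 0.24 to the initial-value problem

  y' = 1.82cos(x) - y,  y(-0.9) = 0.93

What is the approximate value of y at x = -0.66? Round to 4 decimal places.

1.0115

Midpoint: k1 = f(x_n, y_n); k2 = f(x_n + h/2, y_n + (h/2)·k1); y_{n+1} = y_n + h·k2.
x=-0.900000, y=0.930000:
  k1 = f(-0.900000, 0.930000) = 0.201330
  k2 = f(-0.780000, 0.954160) = 0.339703
  y ← 0.930000 + 0.24·0.339703 = 1.011529
y(-0.66) ≈ 1.0115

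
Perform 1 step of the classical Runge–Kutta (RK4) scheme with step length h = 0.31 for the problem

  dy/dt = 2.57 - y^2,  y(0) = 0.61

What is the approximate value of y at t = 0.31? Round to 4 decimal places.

RK4: k1 = f(t_n, y_n); k2 = f(t_n + h/2, y_n + (h/2)·k1); k3 = f(t_n + h/2, y_n + (h/2)·k2); k4 = f(t_n + h, y_n + h·k3); y_{n+1} = y_n + (h/6)·(k1 + 2k2 + 2k3 + k4).
t=0.000000, y=0.610000:
  k1 = f(0.000000, 0.610000) = 2.197900
  k2 = f(0.155000, 0.950674) = 1.666218
  k3 = f(0.155000, 0.868264) = 1.816118
  k4 = f(0.310000, 1.172997) = 1.194079
  y ← 0.610000 + (0.31/6)·(k1 + 2k2 + 2k3 + k4) = 1.145094
y(0.31) ≈ 1.1451

1.1451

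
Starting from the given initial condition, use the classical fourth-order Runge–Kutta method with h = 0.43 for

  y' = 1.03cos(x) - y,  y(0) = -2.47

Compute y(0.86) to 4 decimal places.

RK4: k1 = f(x_n, y_n); k2 = f(x_n + h/2, y_n + (h/2)·k1); k3 = f(x_n + h/2, y_n + (h/2)·k2); k4 = f(x_n + h, y_n + h·k3); y_{n+1} = y_n + (h/6)·(k1 + 2k2 + 2k3 + k4).
x=0.000000, y=-2.470000:
  k1 = f(0.000000, -2.470000) = 3.500000
  k2 = f(0.215000, -1.717500) = 2.723786
  k3 = f(0.215000, -1.884386) = 2.890672
  k4 = f(0.430000, -1.227011) = 2.163246
  y ← -2.470000 + (0.43/6)·(k1 + 2k2 + 2k3 + k4) = -1.259395
x=0.430000, y=-1.259395:
  k1 = f(0.430000, -1.259395) = 2.195630
  k2 = f(0.645000, -0.787335) = 1.610407
  k3 = f(0.645000, -0.913158) = 1.736230
  k4 = f(0.860000, -0.512816) = 1.184827
  y ← -1.259395 + (0.43/6)·(k1 + 2k2 + 2k3 + k4) = -0.537444
y(0.86) ≈ -0.5374

-0.5374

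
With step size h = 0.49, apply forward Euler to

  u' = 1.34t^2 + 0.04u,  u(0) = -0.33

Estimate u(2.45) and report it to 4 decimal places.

Euler: u_{n+1} = u_n + h·f(t_n, u_n).
t=0.000000, u=-0.330000: f=-0.013200 → u ← -0.330000 + 0.49·(-0.013200) = -0.336468
t=0.490000, u=-0.336468: f=0.308275 → u ← -0.336468 + 0.49·0.308275 = -0.185413
t=0.980000, u=-0.185413: f=1.279519 → u ← -0.185413 + 0.49·1.279519 = 0.441551
t=1.470000, u=0.441551: f=2.913268 → u ← 0.441551 + 0.49·2.913268 = 1.869053
t=1.960000, u=1.869053: f=5.222506 → u ← 1.869053 + 0.49·5.222506 = 4.428081
u(2.45) ≈ 4.4281

4.4281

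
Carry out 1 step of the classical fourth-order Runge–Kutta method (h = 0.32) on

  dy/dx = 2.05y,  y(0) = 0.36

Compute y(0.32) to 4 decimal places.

RK4: k1 = f(x_n, y_n); k2 = f(x_n + h/2, y_n + (h/2)·k1); k3 = f(x_n + h/2, y_n + (h/2)·k2); k4 = f(x_n + h, y_n + h·k3); y_{n+1} = y_n + (h/6)·(k1 + 2k2 + 2k3 + k4).
x=0.000000, y=0.360000:
  k1 = f(0.000000, 0.360000) = 0.738000
  k2 = f(0.160000, 0.478080) = 0.980064
  k3 = f(0.160000, 0.516810) = 1.059461
  k4 = f(0.320000, 0.699028) = 1.433006
  y ← 0.360000 + (0.32/6)·(k1 + 2k2 + 2k3 + k4) = 0.693336
y(0.32) ≈ 0.6933

0.6933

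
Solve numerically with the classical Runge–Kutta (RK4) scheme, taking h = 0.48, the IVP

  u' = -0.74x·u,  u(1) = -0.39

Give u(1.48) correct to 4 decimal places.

RK4: k1 = f(x_n, u_n); k2 = f(x_n + h/2, u_n + (h/2)·k1); k3 = f(x_n + h/2, u_n + (h/2)·k2); k4 = f(x_n + h, u_n + h·k3); u_{n+1} = u_n + (h/6)·(k1 + 2k2 + 2k3 + k4).
x=1.000000, u=-0.390000:
  k1 = f(1.000000, -0.390000) = 0.288600
  k2 = f(1.240000, -0.320736) = 0.294307
  k3 = f(1.240000, -0.319366) = 0.293050
  k4 = f(1.480000, -0.249336) = 0.273073
  u ← -0.390000 + (0.48/6)·(k1 + 2k2 + 2k3 + k4) = -0.251089
u(1.48) ≈ -0.2511

-0.2511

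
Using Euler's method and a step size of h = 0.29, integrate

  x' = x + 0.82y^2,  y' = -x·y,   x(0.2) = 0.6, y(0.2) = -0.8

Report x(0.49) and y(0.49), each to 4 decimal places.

0.9262, -0.6608

Euler on (x,y): x_{n+1} = x_n + h·x', y_{n+1} = y_n + h·y'.
0.200000: (0.600000, -0.800000); f=(1.124800, 0.480000) → (0.926192, -0.660800)
(x(0.49), y(0.49)) ≈ (0.9262, -0.6608)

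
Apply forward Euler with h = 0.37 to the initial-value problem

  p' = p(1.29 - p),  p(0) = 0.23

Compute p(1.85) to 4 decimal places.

0.8763

Euler: p_{n+1} = p_n + h·f(s_n, p_n).
s=0.000000, p=0.230000: f=0.243800 → p ← 0.230000 + 0.37·0.243800 = 0.320206
s=0.370000, p=0.320206: f=0.310534 → p ← 0.320206 + 0.37·0.310534 = 0.435104
s=0.740000, p=0.435104: f=0.371968 → p ← 0.435104 + 0.37·0.371968 = 0.572732
s=1.110000, p=0.572732: f=0.410802 → p ← 0.572732 + 0.37·0.410802 = 0.724729
s=1.480000, p=0.724729: f=0.409668 → p ← 0.724729 + 0.37·0.409668 = 0.876306
p(1.85) ≈ 0.8763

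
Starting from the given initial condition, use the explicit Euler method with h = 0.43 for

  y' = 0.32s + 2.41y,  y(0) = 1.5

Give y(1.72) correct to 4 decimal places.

Euler: y_{n+1} = y_n + h·f(s_n, y_n).
s=0.000000, y=1.500000: f=3.615000 → y ← 1.500000 + 0.43·3.615000 = 3.054450
s=0.430000, y=3.054450: f=7.498825 → y ← 3.054450 + 0.43·7.498825 = 6.278945
s=0.860000, y=6.278945: f=15.407456 → y ← 6.278945 + 0.43·15.407456 = 12.904151
s=1.290000, y=12.904151: f=31.511803 → y ← 12.904151 + 0.43·31.511803 = 26.454226
y(1.72) ≈ 26.4542

26.4542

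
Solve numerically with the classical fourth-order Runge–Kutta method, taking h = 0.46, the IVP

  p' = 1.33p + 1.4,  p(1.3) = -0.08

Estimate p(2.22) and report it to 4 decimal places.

2.2509

RK4: k1 = f(x_n, p_n); k2 = f(x_n + h/2, p_n + (h/2)·k1); k3 = f(x_n + h/2, p_n + (h/2)·k2); k4 = f(x_n + h, p_n + h·k3); p_{n+1} = p_n + (h/6)·(k1 + 2k2 + 2k3 + k4).
x=1.300000, p=-0.080000:
  k1 = f(1.300000, -0.080000) = 1.293600
  k2 = f(1.530000, 0.217528) = 1.689312
  k3 = f(1.530000, 0.308542) = 1.810361
  k4 = f(1.760000, 0.752766) = 2.401179
  p ← -0.080000 + (0.46/6)·(k1 + 2k2 + 2k3 + k4) = 0.739883
x=1.760000, p=0.739883:
  k1 = f(1.760000, 0.739883) = 2.384044
  k2 = f(1.990000, 1.288213) = 3.113323
  k3 = f(1.990000, 1.455947) = 3.336410
  k4 = f(2.220000, 2.274631) = 4.425260
  p ← 0.739883 + (0.46/6)·(k1 + 2k2 + 2k3 + k4) = 2.250889
p(2.22) ≈ 2.2509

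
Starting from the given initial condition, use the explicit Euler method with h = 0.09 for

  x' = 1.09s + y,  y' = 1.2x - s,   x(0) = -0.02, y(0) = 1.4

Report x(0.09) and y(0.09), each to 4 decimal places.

0.1060, 1.3978

Euler on (x,y): x_{n+1} = x_n + h·x', y_{n+1} = y_n + h·y'.
0.000000: (-0.020000, 1.400000); f=(1.400000, -0.024000) → (0.106000, 1.397840)
(x(0.09), y(0.09)) ≈ (0.1060, 1.3978)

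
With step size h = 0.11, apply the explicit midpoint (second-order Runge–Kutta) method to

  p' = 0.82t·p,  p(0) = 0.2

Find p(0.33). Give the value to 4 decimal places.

Midpoint: k1 = f(t_n, p_n); k2 = f(t_n + h/2, p_n + (h/2)·k1); p_{n+1} = p_n + h·k2.
t=0.000000, p=0.200000:
  k1 = f(0.000000, 0.200000) = 0.000000
  k2 = f(0.055000, 0.200000) = 0.009020
  p ← 0.200000 + 0.11·0.009020 = 0.200992
t=0.110000, p=0.200992:
  k1 = f(0.110000, 0.200992) = 0.018129
  k2 = f(0.165000, 0.201989) = 0.027329
  p ← 0.200992 + 0.11·0.027329 = 0.203998
t=0.220000, p=0.203998:
  k1 = f(0.220000, 0.203998) = 0.036801
  k2 = f(0.275000, 0.206022) = 0.046458
  p ← 0.203998 + 0.11·0.046458 = 0.209109
p(0.33) ≈ 0.2091

0.2091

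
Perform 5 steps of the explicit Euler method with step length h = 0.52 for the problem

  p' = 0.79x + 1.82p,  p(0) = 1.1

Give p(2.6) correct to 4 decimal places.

36.0249

Euler: p_{n+1} = p_n + h·f(x_n, p_n).
x=0.000000, p=1.100000: f=2.002000 → p ← 1.100000 + 0.52·2.002000 = 2.141040
x=0.520000, p=2.141040: f=4.307493 → p ← 2.141040 + 0.52·4.307493 = 4.380936
x=1.040000, p=4.380936: f=8.794904 → p ← 4.380936 + 0.52·8.794904 = 8.954286
x=1.560000, p=8.954286: f=17.529201 → p ← 8.954286 + 0.52·17.529201 = 18.069471
x=2.080000, p=18.069471: f=34.529637 → p ← 18.069471 + 0.52·34.529637 = 36.024882
p(2.6) ≈ 36.0249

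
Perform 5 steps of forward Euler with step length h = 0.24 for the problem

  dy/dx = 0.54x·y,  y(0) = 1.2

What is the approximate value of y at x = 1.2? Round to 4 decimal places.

1.6157

Euler: y_{n+1} = y_n + h·f(x_n, y_n).
x=0.000000, y=1.200000: f=0.000000 → y ← 1.200000 + 0.24·0.000000 = 1.200000
x=0.240000, y=1.200000: f=0.155520 → y ← 1.200000 + 0.24·0.155520 = 1.237325
x=0.480000, y=1.237325: f=0.320715 → y ← 1.237325 + 0.24·0.320715 = 1.314296
x=0.720000, y=1.314296: f=0.510998 → y ← 1.314296 + 0.24·0.510998 = 1.436936
x=0.960000, y=1.436936: f=0.744908 → y ← 1.436936 + 0.24·0.744908 = 1.615714
y(1.2) ≈ 1.6157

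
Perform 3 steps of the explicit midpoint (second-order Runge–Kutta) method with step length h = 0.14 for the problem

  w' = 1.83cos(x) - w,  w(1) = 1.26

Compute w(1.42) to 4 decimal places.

Midpoint: k1 = f(x_n, w_n); k2 = f(x_n + h/2, w_n + (h/2)·k1); w_{n+1} = w_n + h·k2.
x=1.000000, w=1.260000:
  k1 = f(1.000000, 1.260000) = -0.271247
  k2 = f(1.070000, 1.241013) = -0.362385
  w ← 1.260000 + 0.14·(-0.362385) = 1.209266
x=1.140000, w=1.209266:
  k1 = f(1.140000, 1.209266) = -0.445068
  k2 = f(1.210000, 1.178111) = -0.532086
  w ← 1.209266 + 0.14·(-0.532086) = 1.134774
x=1.280000, w=1.134774:
  k1 = f(1.280000, 1.134774) = -0.610085
  k2 = f(1.350000, 1.092068) = -0.691286
  w ← 1.134774 + 0.14·(-0.691286) = 1.037994
w(1.42) ≈ 1.0380

1.0380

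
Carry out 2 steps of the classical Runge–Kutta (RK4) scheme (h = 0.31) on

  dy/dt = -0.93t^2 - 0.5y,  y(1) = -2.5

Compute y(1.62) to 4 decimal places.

-2.7212

RK4: k1 = f(t_n, y_n); k2 = f(t_n + h/2, y_n + (h/2)·k1); k3 = f(t_n + h/2, y_n + (h/2)·k2); k4 = f(t_n + h, y_n + h·k3); y_{n+1} = y_n + (h/6)·(k1 + 2k2 + 2k3 + k4).
t=1.000000, y=-2.500000:
  k1 = f(1.000000, -2.500000) = 0.320000
  k2 = f(1.155000, -2.450400) = -0.015443
  k3 = f(1.155000, -2.502394) = 0.010554
  k4 = f(1.310000, -2.496728) = -0.347609
  y ← -2.500000 + (0.31/6)·(k1 + 2k2 + 2k3 + k4) = -2.501932
t=1.310000, y=-2.501932:
  k1 = f(1.310000, -2.501932) = -0.345007
  k2 = f(1.465000, -2.555408) = -0.718285
  k3 = f(1.465000, -2.613266) = -0.689356
  k4 = f(1.620000, -2.715632) = -1.082876
  y ← -2.501932 + (0.31/6)·(k1 + 2k2 + 2k3 + k4) = -2.721162
y(1.62) ≈ -2.7212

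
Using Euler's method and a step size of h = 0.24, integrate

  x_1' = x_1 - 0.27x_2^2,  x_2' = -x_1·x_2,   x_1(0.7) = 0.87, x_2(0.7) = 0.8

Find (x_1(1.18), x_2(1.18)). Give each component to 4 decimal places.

1.2603, 0.4754

Euler on (x_1,x_2): x_1_{n+1} = x_1_n + h·x_1', x_2_{n+1} = x_2_n + h·x_2'.
0.700000: (0.870000, 0.800000); f=(0.697200, -0.696000) → (1.037328, 0.632960)
0.940000: (1.037328, 0.632960); f=(0.929156, -0.656587) → (1.260325, 0.475379)
(x_1(1.18), x_2(1.18)) ≈ (1.2603, 0.4754)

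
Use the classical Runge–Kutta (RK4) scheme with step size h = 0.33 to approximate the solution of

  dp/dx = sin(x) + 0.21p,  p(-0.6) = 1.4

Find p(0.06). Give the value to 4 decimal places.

1.4176

RK4: k1 = f(x_n, p_n); k2 = f(x_n + h/2, p_n + (h/2)·k1); k3 = f(x_n + h/2, p_n + (h/2)·k2); k4 = f(x_n + h, p_n + h·k3); p_{n+1} = p_n + (h/6)·(k1 + 2k2 + 2k3 + k4).
x=-0.600000, p=1.400000:
  k1 = f(-0.600000, 1.400000) = -0.270642
  k2 = f(-0.435000, 1.355344) = -0.136788
  k3 = f(-0.435000, 1.377430) = -0.132150
  k4 = f(-0.270000, 1.356390) = 0.018111
  p ← 1.400000 + (0.33/6)·(k1 + 2k2 + 2k3 + k4) = 1.356528
x=-0.270000, p=1.356528:
  k1 = f(-0.270000, 1.356528) = 0.018139
  k2 = f(-0.105000, 1.359521) = 0.180692
  k3 = f(-0.105000, 1.386342) = 0.186325
  k4 = f(0.060000, 1.418015) = 0.357747
  p ← 1.356528 + (0.33/6)·(k1 + 2k2 + 2k3 + k4) = 1.417573
p(0.06) ≈ 1.4176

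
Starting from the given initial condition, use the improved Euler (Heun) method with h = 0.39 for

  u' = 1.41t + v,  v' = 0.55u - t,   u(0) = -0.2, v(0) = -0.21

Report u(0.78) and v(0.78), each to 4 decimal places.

-0.0304, -0.5963

Heun on (u,v): k1 = f(t_n, state_n); k2 = f(t_n + h, state_n + h·k1); state_{n+1} = state_n + (h/2)·(k1 + k2).
0.000000: (-0.200000, -0.210000)
  k1 = (-0.210000, -0.110000)
  predictor → (-0.281900, -0.252900)
  k2 = (0.297000, -0.545045)
  → (-0.183035, -0.337734)
0.390000: (-0.183035, -0.337734)
  k1 = (0.212166, -0.490669)
  predictor → (-0.100290, -0.529095)
  k2 = (0.570705, -0.835160)
  → (-0.030375, -0.596270)
(u(0.78), v(0.78)) ≈ (-0.0304, -0.5963)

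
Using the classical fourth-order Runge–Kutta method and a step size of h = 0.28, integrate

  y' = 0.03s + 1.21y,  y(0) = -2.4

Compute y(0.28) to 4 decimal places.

RK4: k1 = f(s_n, y_n); k2 = f(s_n + h/2, y_n + (h/2)·k1); k3 = f(s_n + h/2, y_n + (h/2)·k2); k4 = f(s_n + h, y_n + h·k3); y_{n+1} = y_n + (h/6)·(k1 + 2k2 + 2k3 + k4).
s=0.000000, y=-2.400000:
  k1 = f(0.000000, -2.400000) = -2.904000
  k2 = f(0.140000, -2.806560) = -3.391738
  k3 = f(0.140000, -2.874843) = -3.474360
  k4 = f(0.280000, -3.372821) = -4.072713
  y ← -2.400000 + (0.28/6)·(k1 + 2k2 + 2k3 + k4) = -3.366416
y(0.28) ≈ -3.3664

-3.3664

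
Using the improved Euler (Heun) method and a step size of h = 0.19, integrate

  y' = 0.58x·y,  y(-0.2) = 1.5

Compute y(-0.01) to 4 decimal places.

Heun: k1 = f(x_n, y_n); k2 = f(x_n + h, y_n + h·k1); y_{n+1} = y_n + (h/2)·(k1 + k2).
x=-0.200000, y=1.500000:
  k1 = f(-0.200000, 1.500000) = -0.174000
  k2 = f(-0.010000, 1.466940) = -0.008508
  y ← 1.500000 + (0.19/2)·(-0.174000 + (-0.008508)) = 1.482662
y(-0.01) ≈ 1.4827

1.4827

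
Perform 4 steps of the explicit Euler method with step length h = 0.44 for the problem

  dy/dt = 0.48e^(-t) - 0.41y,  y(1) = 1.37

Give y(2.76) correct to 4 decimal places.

Euler: y_{n+1} = y_n + h·f(t_n, y_n).
t=1.000000, y=1.370000: f=-0.385118 → y ← 1.370000 + 0.44·(-0.385118) = 1.200548
t=1.440000, y=1.200548: f=-0.378499 → y ← 1.200548 + 0.44·(-0.378499) = 1.034008
t=1.880000, y=1.034008: f=-0.350700 → y ← 1.034008 + 0.44·(-0.350700) = 0.879700
t=2.320000, y=0.879700: f=-0.313506 → y ← 0.879700 + 0.44·(-0.313506) = 0.741758
y(2.76) ≈ 0.7418

0.7418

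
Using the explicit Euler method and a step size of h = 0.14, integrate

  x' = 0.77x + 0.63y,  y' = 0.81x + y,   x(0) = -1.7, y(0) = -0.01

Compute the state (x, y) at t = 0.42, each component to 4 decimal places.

Euler on (x,y): x_{n+1} = x_n + h·x', y_{n+1} = y_n + h·y'.
0.000000: (-1.700000, -0.010000); f=(-1.315300, -1.387000) → (-1.884142, -0.204180)
0.140000: (-1.884142, -0.204180); f=(-1.579423, -1.730335) → (-2.105261, -0.446427)
0.280000: (-2.105261, -0.446427); f=(-1.902300, -2.151688) → (-2.371583, -0.747663)
(x(0.42), y(0.42)) ≈ (-2.3716, -0.7477)

-2.3716, -0.7477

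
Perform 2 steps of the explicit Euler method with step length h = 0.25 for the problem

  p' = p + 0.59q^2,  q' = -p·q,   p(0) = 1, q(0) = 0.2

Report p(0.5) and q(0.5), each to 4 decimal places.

1.5732, 0.1029

Euler on (p,q): p_{n+1} = p_n + h·p', q_{n+1} = q_n + h·q'.
0.000000: (1.000000, 0.200000); f=(1.023600, -0.200000) → (1.255900, 0.150000)
0.250000: (1.255900, 0.150000); f=(1.269175, -0.188385) → (1.573194, 0.102904)
(p(0.5), q(0.5)) ≈ (1.5732, 0.1029)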